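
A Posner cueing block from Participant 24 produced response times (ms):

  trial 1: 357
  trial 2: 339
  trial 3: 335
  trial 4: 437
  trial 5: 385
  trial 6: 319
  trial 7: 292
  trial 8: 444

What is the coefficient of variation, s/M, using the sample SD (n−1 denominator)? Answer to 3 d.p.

0.150

n = 8, Σ = 2908, M = 363.5000
Σ(x−M)² = 20892.000; s = √(20892.000/7) = 54.6312
CV = 54.6312 / 363.5000 = 0.15029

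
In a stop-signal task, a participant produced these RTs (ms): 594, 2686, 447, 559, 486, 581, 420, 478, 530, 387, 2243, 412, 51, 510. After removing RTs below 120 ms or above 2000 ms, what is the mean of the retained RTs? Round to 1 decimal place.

Excluded: 51, 2243, 2686
Retained (n=11): Σ = 5404
Mean = 5404/11 = 491.2727

491.3 ms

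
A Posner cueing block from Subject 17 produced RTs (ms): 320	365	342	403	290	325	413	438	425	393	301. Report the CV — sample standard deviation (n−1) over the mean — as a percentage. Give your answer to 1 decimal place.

14.3%

n = 11, Σ = 4015, M = 365.0000
Σ(x−M)² = 27336.000; s = √(27336.000/10) = 52.2838
CV = 52.2838 / 365.0000 = 0.14324 = 14.324%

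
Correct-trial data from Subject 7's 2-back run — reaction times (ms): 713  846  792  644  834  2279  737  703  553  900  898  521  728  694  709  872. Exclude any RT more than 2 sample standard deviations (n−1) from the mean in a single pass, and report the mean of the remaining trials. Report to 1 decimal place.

742.9 ms

n = 16, ΣRT = 13423, M = 838.938
Σ(x−M)² = 2400140.94; s = √(2400140.94/15) = 400.012
Cutoffs: 838.938 ± 2·400.012 → [38.9, 1639.0]
Outside: 2279 → excluded.
Retained (n=15): Σ = 11144, mean = 11144/15 = 742.933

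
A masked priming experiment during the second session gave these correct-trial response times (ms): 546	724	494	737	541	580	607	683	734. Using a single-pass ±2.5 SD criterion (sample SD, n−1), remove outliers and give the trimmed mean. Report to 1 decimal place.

n = 9, ΣRT = 5646, M = 627.333
Σ(x−M)² = 70348.00; s = √(70348.00/8) = 93.774
Cutoffs: 627.333 ± 2.5·93.774 → [392.9, 861.8]
No RTs fall outside the cutoffs; all 9 retained. Mean = 5646/9 = 627.333

627.3 ms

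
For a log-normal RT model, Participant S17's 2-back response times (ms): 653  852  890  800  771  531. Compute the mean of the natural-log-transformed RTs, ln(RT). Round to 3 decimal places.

6.605

ln(RT): 6.4816, 6.7476, 6.7912, 6.6846, 6.6477, 6.2748
Σ ln(RT) = 39.6274
Mean = 39.6274/6 = 6.60457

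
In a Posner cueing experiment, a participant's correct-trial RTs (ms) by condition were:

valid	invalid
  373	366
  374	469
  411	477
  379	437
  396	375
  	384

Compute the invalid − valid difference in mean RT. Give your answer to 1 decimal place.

M(valid) = 1933/5 = 386.600
M(invalid) = 2508/6 = 418.000
Difference = 418.000 − 386.600 = 31.400 ms

31.4 ms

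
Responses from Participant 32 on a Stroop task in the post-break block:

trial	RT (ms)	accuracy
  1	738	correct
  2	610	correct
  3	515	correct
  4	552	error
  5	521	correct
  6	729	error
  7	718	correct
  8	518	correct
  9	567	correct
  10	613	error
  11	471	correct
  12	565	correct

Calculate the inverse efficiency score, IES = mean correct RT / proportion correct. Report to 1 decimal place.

773.8 ms

Correct trials (n=9): 738, 610, 515, 521, 718, 518, 567, 471, 565
Mean correct RT = 5223/9 = 580.3333 ms
Proportion correct = 9/12
IES = 580.3333 / (9/12) = 773.778 ms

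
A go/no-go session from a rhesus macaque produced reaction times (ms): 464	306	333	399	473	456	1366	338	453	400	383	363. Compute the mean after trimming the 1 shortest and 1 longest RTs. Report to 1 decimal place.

406.2 ms

Sorted: 306, 333, 338, 363, 383, 399, 400, 453, 456, 464, 473, 1366
Drop lowest 1 (306) and highest 1 (1366)
Remaining (n=10): Σ = 4062, mean = 4062/10 = 406.200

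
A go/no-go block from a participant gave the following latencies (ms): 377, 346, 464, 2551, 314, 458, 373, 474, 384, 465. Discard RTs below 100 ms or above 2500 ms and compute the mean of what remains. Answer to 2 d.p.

406.11 ms

Excluded: 2551
Retained (n=9): Σ = 3655
Mean = 3655/9 = 406.1111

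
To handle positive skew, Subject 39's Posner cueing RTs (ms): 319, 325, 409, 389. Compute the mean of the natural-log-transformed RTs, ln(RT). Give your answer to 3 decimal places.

5.882

ln(RT): 5.7652, 5.7838, 6.0137, 5.9636
Σ ln(RT) = 23.5263
Mean = 23.5263/4 = 5.88158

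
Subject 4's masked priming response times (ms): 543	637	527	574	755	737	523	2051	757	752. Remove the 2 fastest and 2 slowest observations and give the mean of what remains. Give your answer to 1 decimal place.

Sorted: 523, 527, 543, 574, 637, 737, 752, 755, 757, 2051
Drop lowest 2 (523, 527) and highest 2 (757, 2051)
Remaining (n=6): Σ = 3998, mean = 3998/6 = 666.333

666.3 ms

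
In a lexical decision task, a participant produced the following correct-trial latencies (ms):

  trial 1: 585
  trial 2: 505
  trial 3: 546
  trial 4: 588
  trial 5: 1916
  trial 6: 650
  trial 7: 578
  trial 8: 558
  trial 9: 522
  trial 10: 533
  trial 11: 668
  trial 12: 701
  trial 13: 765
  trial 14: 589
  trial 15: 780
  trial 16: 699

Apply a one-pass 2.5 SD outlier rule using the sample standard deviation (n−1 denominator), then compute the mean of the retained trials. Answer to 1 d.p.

617.8 ms

n = 16, ΣRT = 11183, M = 698.938
Σ(x−M)² = 1687240.94; s = √(1687240.94/15) = 335.384
Cutoffs: 698.938 ± 2.5·335.384 → [-139.5, 1537.4]
Outside: 1916 → excluded.
Retained (n=15): Σ = 9267, mean = 9267/15 = 617.800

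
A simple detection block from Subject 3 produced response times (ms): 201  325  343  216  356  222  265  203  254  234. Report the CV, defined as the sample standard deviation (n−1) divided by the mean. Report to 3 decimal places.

n = 10, Σ = 2619, M = 261.9000
Σ(x−M)² = 31140.900; s = √(31140.900/9) = 58.8226
CV = 58.8226 / 261.9000 = 0.22460

0.225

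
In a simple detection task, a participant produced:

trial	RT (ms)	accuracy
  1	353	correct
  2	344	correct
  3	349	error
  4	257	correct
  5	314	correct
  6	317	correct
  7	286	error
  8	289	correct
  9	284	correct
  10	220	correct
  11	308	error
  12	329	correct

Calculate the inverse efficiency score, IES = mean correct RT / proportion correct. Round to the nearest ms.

Correct trials (n=9): 353, 344, 257, 314, 317, 289, 284, 220, 329
Mean correct RT = 2707/9 = 300.7778 ms
Proportion correct = 9/12
IES = 300.7778 / (9/12) = 401.037 ms

401 ms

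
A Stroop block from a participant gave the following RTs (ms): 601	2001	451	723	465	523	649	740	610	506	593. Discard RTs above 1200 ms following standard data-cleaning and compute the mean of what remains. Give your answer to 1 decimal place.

Excluded: 2001
Retained (n=10): Σ = 5861
Mean = 5861/10 = 586.1000

586.1 ms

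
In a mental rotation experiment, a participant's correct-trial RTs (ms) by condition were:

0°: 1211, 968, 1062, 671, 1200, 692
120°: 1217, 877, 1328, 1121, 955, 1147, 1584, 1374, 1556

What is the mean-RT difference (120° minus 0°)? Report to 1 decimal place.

M(0°) = 5804/6 = 967.333
M(120°) = 11159/9 = 1239.889
Difference = 1239.889 − 967.333 = 272.556 ms

272.6 ms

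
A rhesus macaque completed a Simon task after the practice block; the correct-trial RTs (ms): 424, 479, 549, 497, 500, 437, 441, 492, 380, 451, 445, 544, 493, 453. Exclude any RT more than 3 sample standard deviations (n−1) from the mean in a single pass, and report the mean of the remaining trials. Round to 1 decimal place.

470.4 ms

n = 14, ΣRT = 6585, M = 470.357
Σ(x−M)² = 27859.21; s = √(27859.21/13) = 46.293
Cutoffs: 470.357 ± 3·46.293 → [331.5, 609.2]
No RTs fall outside the cutoffs; all 14 retained. Mean = 6585/14 = 470.357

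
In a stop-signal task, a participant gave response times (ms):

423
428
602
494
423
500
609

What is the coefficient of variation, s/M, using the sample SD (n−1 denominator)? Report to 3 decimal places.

n = 7, Σ = 3479, M = 497.0000
Σ(x−M)² = 39300.000; s = √(39300.000/6) = 80.9321
CV = 80.9321 / 497.0000 = 0.16284

0.163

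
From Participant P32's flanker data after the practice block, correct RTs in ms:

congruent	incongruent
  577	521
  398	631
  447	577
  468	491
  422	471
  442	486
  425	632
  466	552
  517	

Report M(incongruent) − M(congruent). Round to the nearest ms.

M(congruent) = 4162/9 = 462.444
M(incongruent) = 4361/8 = 545.125
Difference = 545.125 − 462.444 = 82.681 ms

83 ms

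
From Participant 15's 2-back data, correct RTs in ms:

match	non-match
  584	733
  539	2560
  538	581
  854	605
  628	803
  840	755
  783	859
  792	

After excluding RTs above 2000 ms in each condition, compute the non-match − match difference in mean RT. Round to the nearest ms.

non-match: exclude 2560
M(match) = 5558/8 = 694.750
M(non-match) = 4336/6 = 722.667
Difference = 722.667 − 694.750 = 27.917 ms

28 ms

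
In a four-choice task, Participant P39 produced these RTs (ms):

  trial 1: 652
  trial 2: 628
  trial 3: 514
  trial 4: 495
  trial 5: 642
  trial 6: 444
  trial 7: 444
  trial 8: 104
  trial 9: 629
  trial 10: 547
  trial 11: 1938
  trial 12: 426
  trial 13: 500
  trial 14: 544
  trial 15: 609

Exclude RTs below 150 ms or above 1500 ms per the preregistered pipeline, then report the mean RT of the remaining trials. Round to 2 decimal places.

544.15 ms

Excluded: 104, 1938
Retained (n=13): Σ = 7074
Mean = 7074/13 = 544.1538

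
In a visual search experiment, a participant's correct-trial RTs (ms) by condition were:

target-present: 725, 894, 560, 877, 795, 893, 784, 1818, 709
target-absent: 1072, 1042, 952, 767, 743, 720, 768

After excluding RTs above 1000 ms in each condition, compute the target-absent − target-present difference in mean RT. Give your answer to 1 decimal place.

10.4 ms

target-present: exclude 1818
target-absent: exclude 1072, 1042
M(target-present) = 6237/8 = 779.625
M(target-absent) = 3950/5 = 790.000
Difference = 790.000 − 779.625 = 10.375 ms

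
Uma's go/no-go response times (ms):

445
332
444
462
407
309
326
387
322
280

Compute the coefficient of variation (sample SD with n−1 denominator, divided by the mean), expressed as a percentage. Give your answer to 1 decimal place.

n = 10, Σ = 3714, M = 371.4000
Σ(x−M)² = 38708.400; s = √(38708.400/9) = 65.5815
CV = 65.5815 / 371.4000 = 0.17658 = 17.658%

17.7%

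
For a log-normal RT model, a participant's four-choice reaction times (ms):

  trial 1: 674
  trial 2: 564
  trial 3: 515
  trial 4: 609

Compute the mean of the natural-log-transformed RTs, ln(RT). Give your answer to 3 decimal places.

6.376

ln(RT): 6.5132, 6.3351, 6.2442, 6.4118
Σ ln(RT) = 25.5043
Mean = 25.5043/4 = 6.37607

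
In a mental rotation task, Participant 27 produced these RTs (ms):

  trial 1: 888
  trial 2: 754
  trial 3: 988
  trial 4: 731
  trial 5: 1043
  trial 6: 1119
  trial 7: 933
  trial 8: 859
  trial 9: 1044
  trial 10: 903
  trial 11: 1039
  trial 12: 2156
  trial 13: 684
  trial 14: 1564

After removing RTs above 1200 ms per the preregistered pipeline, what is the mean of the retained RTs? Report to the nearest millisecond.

Excluded: 1564, 2156
Retained (n=12): Σ = 10985
Mean = 10985/12 = 915.4167

915 ms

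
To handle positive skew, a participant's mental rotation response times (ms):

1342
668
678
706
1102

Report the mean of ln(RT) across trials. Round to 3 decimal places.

ln(RT): 7.2019, 6.5043, 6.5191, 6.5596, 7.0049
Σ ln(RT) = 33.7898
Mean = 33.7898/5 = 6.75797

6.758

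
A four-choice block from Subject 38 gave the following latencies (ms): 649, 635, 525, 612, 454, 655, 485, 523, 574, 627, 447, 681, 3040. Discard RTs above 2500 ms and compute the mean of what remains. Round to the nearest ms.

Excluded: 3040
Retained (n=12): Σ = 6867
Mean = 6867/12 = 572.2500

572 ms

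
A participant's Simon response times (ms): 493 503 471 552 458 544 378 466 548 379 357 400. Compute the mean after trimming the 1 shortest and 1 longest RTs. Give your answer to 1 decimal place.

464.0 ms

Sorted: 357, 378, 379, 400, 458, 466, 471, 493, 503, 544, 548, 552
Drop lowest 1 (357) and highest 1 (552)
Remaining (n=10): Σ = 4640, mean = 4640/10 = 464.000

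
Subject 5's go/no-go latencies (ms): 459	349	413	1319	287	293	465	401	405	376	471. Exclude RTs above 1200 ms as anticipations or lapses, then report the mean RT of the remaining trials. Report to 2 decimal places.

Excluded: 1319
Retained (n=10): Σ = 3919
Mean = 3919/10 = 391.9000

391.90 ms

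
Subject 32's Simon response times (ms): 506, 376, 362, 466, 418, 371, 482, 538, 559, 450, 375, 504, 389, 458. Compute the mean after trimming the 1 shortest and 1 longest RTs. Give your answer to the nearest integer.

444 ms

Sorted: 362, 371, 375, 376, 389, 418, 450, 458, 466, 482, 504, 506, 538, 559
Drop lowest 1 (362) and highest 1 (559)
Remaining (n=12): Σ = 5333, mean = 5333/12 = 444.417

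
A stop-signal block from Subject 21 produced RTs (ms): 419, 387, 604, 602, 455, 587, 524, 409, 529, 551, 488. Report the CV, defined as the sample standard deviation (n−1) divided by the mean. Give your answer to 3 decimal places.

0.156

n = 11, Σ = 5555, M = 505.0000
Σ(x−M)² = 62312.000; s = √(62312.000/10) = 78.9380
CV = 78.9380 / 505.0000 = 0.15631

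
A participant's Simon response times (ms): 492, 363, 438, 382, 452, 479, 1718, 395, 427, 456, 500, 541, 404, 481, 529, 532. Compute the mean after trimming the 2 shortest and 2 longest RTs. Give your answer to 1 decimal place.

465.4 ms

Sorted: 363, 382, 395, 404, 427, 438, 452, 456, 479, 481, 492, 500, 529, 532, 541, 1718
Drop lowest 2 (363, 382) and highest 2 (541, 1718)
Remaining (n=12): Σ = 5585, mean = 5585/12 = 465.417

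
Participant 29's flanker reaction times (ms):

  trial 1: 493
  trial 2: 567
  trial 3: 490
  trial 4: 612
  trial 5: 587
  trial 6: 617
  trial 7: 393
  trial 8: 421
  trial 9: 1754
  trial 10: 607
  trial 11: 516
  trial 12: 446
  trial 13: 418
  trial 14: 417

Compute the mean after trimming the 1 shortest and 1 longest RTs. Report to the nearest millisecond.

516 ms

Sorted: 393, 417, 418, 421, 446, 490, 493, 516, 567, 587, 607, 612, 617, 1754
Drop lowest 1 (393) and highest 1 (1754)
Remaining (n=12): Σ = 6191, mean = 6191/12 = 515.917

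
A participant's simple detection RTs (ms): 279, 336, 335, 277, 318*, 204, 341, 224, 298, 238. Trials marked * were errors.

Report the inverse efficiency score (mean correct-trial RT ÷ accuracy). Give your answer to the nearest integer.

313 ms

Correct trials (n=9): 279, 336, 335, 277, 204, 341, 224, 298, 238
Mean correct RT = 2532/9 = 281.3333 ms
Proportion correct = 9/10
IES = 281.3333 / (9/10) = 312.593 ms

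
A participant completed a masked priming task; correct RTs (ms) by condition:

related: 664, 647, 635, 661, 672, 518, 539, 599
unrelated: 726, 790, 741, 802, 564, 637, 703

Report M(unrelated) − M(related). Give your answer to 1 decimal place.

92.1 ms

M(related) = 4935/8 = 616.875
M(unrelated) = 4963/7 = 709.000
Difference = 709.000 − 616.875 = 92.125 ms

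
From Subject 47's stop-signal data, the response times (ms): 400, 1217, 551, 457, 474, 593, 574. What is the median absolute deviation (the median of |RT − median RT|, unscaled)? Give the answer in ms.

77 ms

Sorted: 400, 457, 474, 551, 574, 593, 1217 → median = 551
|x − 551|: 151, 666, 0, 94, 77, 42, 23
Sorted deviations: 0, 23, 42, 77, 94, 151, 666 → MAD = 77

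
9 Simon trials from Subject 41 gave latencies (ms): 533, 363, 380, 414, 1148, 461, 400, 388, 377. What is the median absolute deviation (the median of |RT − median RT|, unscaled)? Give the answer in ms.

Sorted: 363, 377, 380, 388, 400, 414, 461, 533, 1148 → median = 400
|x − 400|: 133, 37, 20, 14, 748, 61, 0, 12, 23
Sorted deviations: 0, 12, 14, 20, 23, 37, 61, 133, 748 → MAD = 23

23 ms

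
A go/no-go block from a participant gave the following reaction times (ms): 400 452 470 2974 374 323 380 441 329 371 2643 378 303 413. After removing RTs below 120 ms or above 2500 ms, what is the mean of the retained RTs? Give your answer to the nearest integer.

386 ms

Excluded: 2643, 2974
Retained (n=12): Σ = 4634
Mean = 4634/12 = 386.1667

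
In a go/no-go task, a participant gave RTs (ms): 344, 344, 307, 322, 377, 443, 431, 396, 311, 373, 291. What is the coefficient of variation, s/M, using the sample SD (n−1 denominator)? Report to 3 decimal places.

0.141

n = 11, Σ = 3939, M = 358.0909
Σ(x−M)² = 25570.909; s = √(25570.909/10) = 50.5677
CV = 50.5677 / 358.0909 = 0.14121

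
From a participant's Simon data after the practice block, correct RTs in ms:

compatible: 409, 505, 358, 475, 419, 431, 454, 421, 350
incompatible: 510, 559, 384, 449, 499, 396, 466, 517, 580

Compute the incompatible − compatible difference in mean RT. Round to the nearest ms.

M(compatible) = 3822/9 = 424.667
M(incompatible) = 4360/9 = 484.444
Difference = 484.444 − 424.667 = 59.778 ms

60 ms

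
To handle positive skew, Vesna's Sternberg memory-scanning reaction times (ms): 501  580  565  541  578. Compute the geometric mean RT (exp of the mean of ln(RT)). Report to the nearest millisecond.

ln(RT): 6.2166, 6.3630, 6.3368, 6.2934, 6.3596
Mean ln(RT) = 31.5695/5 = 6.31389
Geometric mean = exp(6.31389) = 552.19 ms

552 ms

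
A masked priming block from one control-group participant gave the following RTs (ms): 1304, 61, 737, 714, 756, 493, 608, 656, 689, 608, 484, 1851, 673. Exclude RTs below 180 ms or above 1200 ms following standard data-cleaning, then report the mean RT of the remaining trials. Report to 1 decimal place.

641.8 ms

Excluded: 61, 1304, 1851
Retained (n=10): Σ = 6418
Mean = 6418/10 = 641.8000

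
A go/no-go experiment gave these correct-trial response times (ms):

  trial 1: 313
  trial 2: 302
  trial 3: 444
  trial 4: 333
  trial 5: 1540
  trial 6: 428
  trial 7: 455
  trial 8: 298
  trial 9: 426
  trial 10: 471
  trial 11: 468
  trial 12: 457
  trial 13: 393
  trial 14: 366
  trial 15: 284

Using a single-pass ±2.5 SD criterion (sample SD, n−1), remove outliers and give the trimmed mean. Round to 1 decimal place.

n = 15, ΣRT = 6978, M = 465.200
Σ(x−M)² = 1301896.40; s = √(1301896.40/14) = 304.947
Cutoffs: 465.200 ± 2.5·304.947 → [-297.2, 1227.6]
Outside: 1540 → excluded.
Retained (n=14): Σ = 5438, mean = 5438/14 = 388.429

388.4 ms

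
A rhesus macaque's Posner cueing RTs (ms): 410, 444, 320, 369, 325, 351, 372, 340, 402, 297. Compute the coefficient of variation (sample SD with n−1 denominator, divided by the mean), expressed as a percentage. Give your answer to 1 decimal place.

n = 10, Σ = 3630, M = 363.0000
Σ(x−M)² = 18730.000; s = √(18730.000/9) = 45.6192
CV = 45.6192 / 363.0000 = 0.12567 = 12.567%

12.6%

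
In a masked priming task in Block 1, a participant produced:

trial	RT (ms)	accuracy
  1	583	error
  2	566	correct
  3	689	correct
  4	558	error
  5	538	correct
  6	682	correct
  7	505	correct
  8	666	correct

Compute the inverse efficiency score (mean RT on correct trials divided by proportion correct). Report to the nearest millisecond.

Correct trials (n=6): 566, 689, 538, 682, 505, 666
Mean correct RT = 3646/6 = 607.6667 ms
Proportion correct = 6/8
IES = 607.6667 / (6/8) = 810.222 ms

810 ms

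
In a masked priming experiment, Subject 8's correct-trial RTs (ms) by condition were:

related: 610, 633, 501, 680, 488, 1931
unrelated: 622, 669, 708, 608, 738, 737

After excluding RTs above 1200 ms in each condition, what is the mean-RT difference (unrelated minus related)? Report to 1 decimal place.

97.9 ms

related: exclude 1931
M(related) = 2912/5 = 582.400
M(unrelated) = 4082/6 = 680.333
Difference = 680.333 − 582.400 = 97.933 ms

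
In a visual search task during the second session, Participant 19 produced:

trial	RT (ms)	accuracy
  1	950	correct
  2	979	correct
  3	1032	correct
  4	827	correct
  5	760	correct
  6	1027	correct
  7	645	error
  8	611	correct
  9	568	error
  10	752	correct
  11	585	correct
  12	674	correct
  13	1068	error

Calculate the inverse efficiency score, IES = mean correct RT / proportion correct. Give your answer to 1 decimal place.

1065.6 ms

Correct trials (n=10): 950, 979, 1032, 827, 760, 1027, 611, 752, 585, 674
Mean correct RT = 8197/10 = 819.7000 ms
Proportion correct = 10/13
IES = 819.7000 / (10/13) = 1065.610 ms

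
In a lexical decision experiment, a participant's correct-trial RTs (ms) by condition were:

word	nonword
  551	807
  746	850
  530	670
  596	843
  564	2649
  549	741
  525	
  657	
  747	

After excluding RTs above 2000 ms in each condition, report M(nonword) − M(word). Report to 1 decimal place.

nonword: exclude 2649
M(word) = 5465/9 = 607.222
M(nonword) = 3911/5 = 782.200
Difference = 782.200 − 607.222 = 174.978 ms

175.0 ms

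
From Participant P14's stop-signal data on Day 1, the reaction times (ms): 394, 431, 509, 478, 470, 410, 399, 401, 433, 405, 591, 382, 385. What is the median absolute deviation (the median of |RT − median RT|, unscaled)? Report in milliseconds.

Sorted: 382, 385, 394, 399, 401, 405, 410, 431, 433, 470, 478, 509, 591 → median = 410
|x − 410|: 16, 21, 99, 68, 60, 0, 11, 9, 23, 5, 181, 28, 25
Sorted deviations: 0, 5, 9, 11, 16, 21, 23, 25, 28, 60, 68, 99, 181 → MAD = 23

23 ms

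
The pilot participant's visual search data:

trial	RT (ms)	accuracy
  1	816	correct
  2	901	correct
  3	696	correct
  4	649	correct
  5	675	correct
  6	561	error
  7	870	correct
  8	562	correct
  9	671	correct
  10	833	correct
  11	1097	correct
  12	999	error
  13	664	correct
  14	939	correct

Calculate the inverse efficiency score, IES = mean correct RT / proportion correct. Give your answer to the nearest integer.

Correct trials (n=12): 816, 901, 696, 649, 675, 870, 562, 671, 833, 1097, 664, 939
Mean correct RT = 9373/12 = 781.0833 ms
Proportion correct = 12/14
IES = 781.0833 / (12/14) = 911.264 ms

911 ms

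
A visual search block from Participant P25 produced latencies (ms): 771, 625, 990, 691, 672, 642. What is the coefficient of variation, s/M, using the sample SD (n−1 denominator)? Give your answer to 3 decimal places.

0.186

n = 6, Σ = 4391, M = 731.8333
Σ(x−M)² = 92914.833; s = √(92914.833/5) = 136.3194
CV = 136.3194 / 731.8333 = 0.18627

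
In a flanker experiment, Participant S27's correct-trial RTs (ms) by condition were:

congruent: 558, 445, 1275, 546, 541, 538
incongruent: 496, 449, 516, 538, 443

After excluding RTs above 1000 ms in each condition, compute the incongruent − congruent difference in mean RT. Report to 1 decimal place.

-37.2 ms

congruent: exclude 1275
M(congruent) = 2628/5 = 525.600
M(incongruent) = 2442/5 = 488.400
Difference = 488.400 − 525.600 = -37.200 ms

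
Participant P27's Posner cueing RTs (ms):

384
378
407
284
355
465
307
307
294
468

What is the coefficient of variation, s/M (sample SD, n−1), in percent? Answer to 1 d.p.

n = 10, Σ = 3649, M = 364.9000
Σ(x−M)² = 41332.900; s = √(41332.900/9) = 67.7683
CV = 67.7683 / 364.9000 = 0.18572 = 18.572%

18.6%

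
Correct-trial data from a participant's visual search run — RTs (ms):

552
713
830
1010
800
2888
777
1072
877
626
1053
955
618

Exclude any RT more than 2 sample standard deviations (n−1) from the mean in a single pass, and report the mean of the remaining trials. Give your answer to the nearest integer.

824 ms

n = 13, ΣRT = 12771, M = 982.385
Σ(x−M)² = 4273259.08; s = √(4273259.08/12) = 596.745
Cutoffs: 982.385 ± 2·596.745 → [-211.1, 2175.9]
Outside: 2888 → excluded.
Retained (n=12): Σ = 9883, mean = 9883/12 = 823.583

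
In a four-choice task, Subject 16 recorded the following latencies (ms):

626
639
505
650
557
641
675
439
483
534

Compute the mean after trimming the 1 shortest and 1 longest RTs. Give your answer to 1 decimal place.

Sorted: 439, 483, 505, 534, 557, 626, 639, 641, 650, 675
Drop lowest 1 (439) and highest 1 (675)
Remaining (n=8): Σ = 4635, mean = 4635/8 = 579.375

579.4 ms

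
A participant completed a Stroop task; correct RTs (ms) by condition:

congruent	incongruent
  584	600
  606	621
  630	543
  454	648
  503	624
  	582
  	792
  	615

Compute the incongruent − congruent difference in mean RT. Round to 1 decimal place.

M(congruent) = 2777/5 = 555.400
M(incongruent) = 5025/8 = 628.125
Difference = 628.125 − 555.400 = 72.725 ms

72.7 ms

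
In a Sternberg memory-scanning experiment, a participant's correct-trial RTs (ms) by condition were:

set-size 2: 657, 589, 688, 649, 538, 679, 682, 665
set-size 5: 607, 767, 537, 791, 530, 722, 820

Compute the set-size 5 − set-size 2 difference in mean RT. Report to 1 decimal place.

38.6 ms

M(set-size 2) = 5147/8 = 643.375
M(set-size 5) = 4774/7 = 682.000
Difference = 682.000 − 643.375 = 38.625 ms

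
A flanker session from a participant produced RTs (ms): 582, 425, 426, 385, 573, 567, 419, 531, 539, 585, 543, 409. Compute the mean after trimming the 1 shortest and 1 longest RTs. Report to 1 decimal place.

501.4 ms

Sorted: 385, 409, 419, 425, 426, 531, 539, 543, 567, 573, 582, 585
Drop lowest 1 (385) and highest 1 (585)
Remaining (n=10): Σ = 5014, mean = 5014/10 = 501.400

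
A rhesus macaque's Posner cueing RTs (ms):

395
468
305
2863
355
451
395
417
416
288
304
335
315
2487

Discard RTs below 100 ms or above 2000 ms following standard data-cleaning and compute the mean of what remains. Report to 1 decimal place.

Excluded: 2487, 2863
Retained (n=12): Σ = 4444
Mean = 4444/12 = 370.3333

370.3 ms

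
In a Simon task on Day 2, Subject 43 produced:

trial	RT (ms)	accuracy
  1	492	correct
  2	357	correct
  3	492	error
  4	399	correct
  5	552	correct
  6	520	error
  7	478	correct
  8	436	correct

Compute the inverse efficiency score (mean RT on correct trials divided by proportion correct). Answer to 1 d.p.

Correct trials (n=6): 492, 357, 399, 552, 478, 436
Mean correct RT = 2714/6 = 452.3333 ms
Proportion correct = 6/8
IES = 452.3333 / (6/8) = 603.111 ms

603.1 ms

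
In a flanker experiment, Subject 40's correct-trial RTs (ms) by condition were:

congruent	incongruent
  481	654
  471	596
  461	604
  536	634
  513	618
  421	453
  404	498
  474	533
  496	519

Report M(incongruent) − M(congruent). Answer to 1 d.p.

94.7 ms

M(congruent) = 4257/9 = 473.000
M(incongruent) = 5109/9 = 567.667
Difference = 567.667 − 473.000 = 94.667 ms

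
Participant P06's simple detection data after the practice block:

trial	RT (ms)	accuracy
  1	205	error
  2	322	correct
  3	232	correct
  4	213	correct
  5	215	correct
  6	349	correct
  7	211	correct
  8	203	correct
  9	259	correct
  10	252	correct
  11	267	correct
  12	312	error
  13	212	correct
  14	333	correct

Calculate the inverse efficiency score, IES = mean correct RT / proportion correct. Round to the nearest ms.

Correct trials (n=12): 322, 232, 213, 215, 349, 211, 203, 259, 252, 267, 212, 333
Mean correct RT = 3068/12 = 255.6667 ms
Proportion correct = 12/14
IES = 255.6667 / (12/14) = 298.278 ms

298 ms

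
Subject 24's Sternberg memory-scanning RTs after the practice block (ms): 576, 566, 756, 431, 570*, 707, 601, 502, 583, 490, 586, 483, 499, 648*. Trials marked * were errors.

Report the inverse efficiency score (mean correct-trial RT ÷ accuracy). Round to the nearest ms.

659 ms

Correct trials (n=12): 576, 566, 756, 431, 707, 601, 502, 583, 490, 586, 483, 499
Mean correct RT = 6780/12 = 565.0000 ms
Proportion correct = 12/14
IES = 565.0000 / (12/14) = 659.167 ms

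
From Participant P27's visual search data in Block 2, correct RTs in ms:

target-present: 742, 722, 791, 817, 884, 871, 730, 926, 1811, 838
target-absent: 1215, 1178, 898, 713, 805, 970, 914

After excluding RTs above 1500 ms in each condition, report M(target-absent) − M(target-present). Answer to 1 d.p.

target-present: exclude 1811
M(target-present) = 7321/9 = 813.444
M(target-absent) = 6693/7 = 956.143
Difference = 956.143 − 813.444 = 142.698 ms

142.7 ms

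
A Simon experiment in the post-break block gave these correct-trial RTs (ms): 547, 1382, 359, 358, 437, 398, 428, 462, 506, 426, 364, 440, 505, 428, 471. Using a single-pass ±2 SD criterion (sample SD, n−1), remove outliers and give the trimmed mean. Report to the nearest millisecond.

438 ms

n = 15, ΣRT = 7511, M = 500.733
Σ(x−M)² = 874828.93; s = √(874828.93/14) = 249.976
Cutoffs: 500.733 ± 2·249.976 → [0.8, 1000.7]
Outside: 1382 → excluded.
Retained (n=14): Σ = 6129, mean = 6129/14 = 437.786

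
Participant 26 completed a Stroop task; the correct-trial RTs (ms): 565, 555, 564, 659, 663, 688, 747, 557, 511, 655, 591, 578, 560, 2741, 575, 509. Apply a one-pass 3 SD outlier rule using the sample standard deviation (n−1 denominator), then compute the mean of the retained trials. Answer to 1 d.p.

598.5 ms

n = 16, ΣRT = 11718, M = 732.375
Σ(x−M)² = 4368725.75; s = √(4368725.75/15) = 539.674
Cutoffs: 732.375 ± 3·539.674 → [-886.6, 2351.4]
Outside: 2741 → excluded.
Retained (n=15): Σ = 8977, mean = 8977/15 = 598.467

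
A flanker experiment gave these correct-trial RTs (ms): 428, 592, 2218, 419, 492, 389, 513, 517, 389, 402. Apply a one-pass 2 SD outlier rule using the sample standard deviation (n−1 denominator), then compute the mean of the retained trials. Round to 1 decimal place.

n = 10, ΣRT = 6359, M = 635.900
Σ(x−M)² = 2821812.90; s = √(2821812.90/9) = 559.942
Cutoffs: 635.900 ± 2·559.942 → [-484.0, 1755.8]
Outside: 2218 → excluded.
Retained (n=9): Σ = 4141, mean = 4141/9 = 460.111

460.1 ms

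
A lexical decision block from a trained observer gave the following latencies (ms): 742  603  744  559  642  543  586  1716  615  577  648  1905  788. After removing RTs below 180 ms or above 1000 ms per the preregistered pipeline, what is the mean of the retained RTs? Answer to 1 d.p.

640.6 ms

Excluded: 1716, 1905
Retained (n=11): Σ = 7047
Mean = 7047/11 = 640.6364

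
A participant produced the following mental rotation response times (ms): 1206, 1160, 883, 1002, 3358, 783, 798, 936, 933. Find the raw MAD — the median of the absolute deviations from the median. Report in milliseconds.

Sorted: 783, 798, 883, 933, 936, 1002, 1160, 1206, 3358 → median = 936
|x − 936|: 270, 224, 53, 66, 2422, 153, 138, 0, 3
Sorted deviations: 0, 3, 53, 66, 138, 153, 224, 270, 2422 → MAD = 138

138 ms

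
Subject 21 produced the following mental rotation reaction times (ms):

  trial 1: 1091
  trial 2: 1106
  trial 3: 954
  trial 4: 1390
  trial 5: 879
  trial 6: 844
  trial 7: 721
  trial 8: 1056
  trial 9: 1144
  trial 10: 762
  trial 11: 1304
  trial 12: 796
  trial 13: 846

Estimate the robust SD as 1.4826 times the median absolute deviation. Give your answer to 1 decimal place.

Sorted: 721, 762, 796, 844, 846, 879, 954, 1056, 1091, 1106, 1144, 1304, 1390 → median = 954
|x − 954| sorted: 0, 75, 102, 108, 110, 137, 152, 158, 190, 192, 233, 350, 436 → MAD = 152
Robust SD ≈ 1.4826 × 152 = 225.355

225.4 ms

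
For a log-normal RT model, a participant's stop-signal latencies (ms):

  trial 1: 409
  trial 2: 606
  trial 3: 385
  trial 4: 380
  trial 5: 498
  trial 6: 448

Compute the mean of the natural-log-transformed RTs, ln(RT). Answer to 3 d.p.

6.105

ln(RT): 6.0137, 6.4069, 5.9532, 5.9402, 6.2106, 6.1048
Σ ln(RT) = 36.6294
Mean = 36.6294/6 = 6.10490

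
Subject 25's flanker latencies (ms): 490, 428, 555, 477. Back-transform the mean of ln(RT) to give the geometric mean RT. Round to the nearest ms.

ln(RT): 6.1944, 6.0591, 6.3190, 6.1675
Mean ln(RT) = 24.7400/4 = 6.18500
Geometric mean = exp(6.18500) = 485.41 ms

485 ms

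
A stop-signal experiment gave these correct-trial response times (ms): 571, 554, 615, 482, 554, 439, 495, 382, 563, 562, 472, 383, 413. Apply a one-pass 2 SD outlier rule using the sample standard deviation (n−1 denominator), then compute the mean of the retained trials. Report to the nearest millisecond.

499 ms

n = 13, ΣRT = 6485, M = 498.846
Σ(x−M)² = 71929.69; s = √(71929.69/12) = 77.422
Cutoffs: 498.846 ± 2·77.422 → [344.0, 653.7]
No RTs fall outside the cutoffs; all 13 retained. Mean = 6485/13 = 498.846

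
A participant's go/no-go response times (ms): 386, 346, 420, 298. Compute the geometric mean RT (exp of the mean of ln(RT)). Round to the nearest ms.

ln(RT): 5.9558, 5.8464, 6.0403, 5.6971
Mean ln(RT) = 23.5396/4 = 5.88491
Geometric mean = exp(5.88491) = 359.57 ms

360 ms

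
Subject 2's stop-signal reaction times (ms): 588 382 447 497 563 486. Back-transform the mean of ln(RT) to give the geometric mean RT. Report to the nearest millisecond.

489 ms

ln(RT): 6.3767, 5.9454, 6.1026, 6.2086, 6.3333, 6.1862
Mean ln(RT) = 37.1528/6 = 6.19213
Geometric mean = exp(6.19213) = 488.89 ms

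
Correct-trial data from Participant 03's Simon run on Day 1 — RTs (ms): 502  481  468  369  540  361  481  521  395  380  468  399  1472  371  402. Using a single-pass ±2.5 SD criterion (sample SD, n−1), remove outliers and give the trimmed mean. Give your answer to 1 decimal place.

n = 15, ΣRT = 7610, M = 507.333
Σ(x−M)² = 1047145.33; s = √(1047145.33/14) = 273.489
Cutoffs: 507.333 ± 2.5·273.489 → [-176.4, 1191.1]
Outside: 1472 → excluded.
Retained (n=14): Σ = 6138, mean = 6138/14 = 438.429

438.4 ms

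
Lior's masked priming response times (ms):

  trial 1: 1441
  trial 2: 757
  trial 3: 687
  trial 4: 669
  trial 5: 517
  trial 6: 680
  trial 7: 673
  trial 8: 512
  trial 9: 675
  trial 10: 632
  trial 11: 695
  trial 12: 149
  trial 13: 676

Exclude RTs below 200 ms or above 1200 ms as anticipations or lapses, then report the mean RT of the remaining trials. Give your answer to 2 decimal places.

652.09 ms

Excluded: 149, 1441
Retained (n=11): Σ = 7173
Mean = 7173/11 = 652.0909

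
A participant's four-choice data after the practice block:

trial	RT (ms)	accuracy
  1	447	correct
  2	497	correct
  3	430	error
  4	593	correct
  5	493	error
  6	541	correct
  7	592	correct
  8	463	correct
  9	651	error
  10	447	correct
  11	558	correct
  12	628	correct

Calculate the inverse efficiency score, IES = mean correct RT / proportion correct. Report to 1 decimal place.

706.1 ms

Correct trials (n=9): 447, 497, 593, 541, 592, 463, 447, 558, 628
Mean correct RT = 4766/9 = 529.5556 ms
Proportion correct = 9/12
IES = 529.5556 / (9/12) = 706.074 ms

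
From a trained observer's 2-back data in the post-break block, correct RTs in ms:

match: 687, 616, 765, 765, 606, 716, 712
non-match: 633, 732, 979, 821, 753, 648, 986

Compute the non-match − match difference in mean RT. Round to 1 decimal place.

97.9 ms

M(match) = 4867/7 = 695.286
M(non-match) = 5552/7 = 793.143
Difference = 793.143 − 695.286 = 97.857 ms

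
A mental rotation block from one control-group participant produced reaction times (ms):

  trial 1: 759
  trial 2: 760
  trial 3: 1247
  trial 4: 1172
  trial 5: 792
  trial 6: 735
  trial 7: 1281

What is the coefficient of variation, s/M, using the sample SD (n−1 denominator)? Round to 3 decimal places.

0.264

n = 7, Σ = 6746, M = 963.7143
Σ(x−M)² = 389507.429; s = √(389507.429/6) = 254.7899
CV = 254.7899 / 963.7143 = 0.26438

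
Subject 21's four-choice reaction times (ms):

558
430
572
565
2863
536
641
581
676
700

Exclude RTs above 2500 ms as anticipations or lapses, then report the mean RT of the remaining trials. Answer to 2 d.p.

584.33 ms

Excluded: 2863
Retained (n=9): Σ = 5259
Mean = 5259/9 = 584.3333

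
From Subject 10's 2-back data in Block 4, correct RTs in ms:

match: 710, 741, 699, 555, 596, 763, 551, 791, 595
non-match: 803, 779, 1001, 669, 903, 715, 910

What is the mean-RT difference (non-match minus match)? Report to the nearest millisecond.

159 ms

M(match) = 6001/9 = 666.778
M(non-match) = 5780/7 = 825.714
Difference = 825.714 − 666.778 = 158.937 ms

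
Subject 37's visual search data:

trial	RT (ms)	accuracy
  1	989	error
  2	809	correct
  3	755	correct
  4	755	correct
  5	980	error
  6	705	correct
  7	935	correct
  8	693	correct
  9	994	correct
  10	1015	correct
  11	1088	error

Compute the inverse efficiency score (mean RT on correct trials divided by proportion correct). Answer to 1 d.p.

1144.9 ms

Correct trials (n=8): 809, 755, 755, 705, 935, 693, 994, 1015
Mean correct RT = 6661/8 = 832.6250 ms
Proportion correct = 8/11
IES = 832.6250 / (8/11) = 1144.859 ms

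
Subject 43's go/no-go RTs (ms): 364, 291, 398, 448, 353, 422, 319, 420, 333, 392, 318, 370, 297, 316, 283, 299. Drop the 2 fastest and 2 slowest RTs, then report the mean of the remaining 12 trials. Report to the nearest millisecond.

348 ms

Sorted: 283, 291, 297, 299, 316, 318, 319, 333, 353, 364, 370, 392, 398, 420, 422, 448
Drop lowest 2 (283, 291) and highest 2 (422, 448)
Remaining (n=12): Σ = 4179, mean = 4179/12 = 348.250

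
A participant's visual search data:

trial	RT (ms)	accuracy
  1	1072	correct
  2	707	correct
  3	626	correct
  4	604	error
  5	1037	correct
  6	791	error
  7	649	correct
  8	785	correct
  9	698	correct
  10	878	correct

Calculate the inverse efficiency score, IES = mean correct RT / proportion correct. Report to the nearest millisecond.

Correct trials (n=8): 1072, 707, 626, 1037, 649, 785, 698, 878
Mean correct RT = 6452/8 = 806.5000 ms
Proportion correct = 8/10
IES = 806.5000 / (8/10) = 1008.125 ms

1008 ms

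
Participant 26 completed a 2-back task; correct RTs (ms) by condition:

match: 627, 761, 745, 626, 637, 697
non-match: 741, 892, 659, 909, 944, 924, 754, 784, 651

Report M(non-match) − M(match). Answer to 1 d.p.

M(match) = 4093/6 = 682.167
M(non-match) = 7258/9 = 806.444
Difference = 806.444 − 682.167 = 124.278 ms

124.3 ms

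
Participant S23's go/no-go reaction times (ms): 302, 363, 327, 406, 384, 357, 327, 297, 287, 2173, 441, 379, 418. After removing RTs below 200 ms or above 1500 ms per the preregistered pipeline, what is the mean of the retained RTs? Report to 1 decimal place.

Excluded: 2173
Retained (n=12): Σ = 4288
Mean = 4288/12 = 357.3333

357.3 ms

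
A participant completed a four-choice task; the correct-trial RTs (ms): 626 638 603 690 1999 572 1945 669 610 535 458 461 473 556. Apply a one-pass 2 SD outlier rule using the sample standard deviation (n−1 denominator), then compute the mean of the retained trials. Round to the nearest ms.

574 ms

n = 14, ΣRT = 10835, M = 773.929
Σ(x−M)² = 3420358.93; s = √(3420358.93/13) = 512.937
Cutoffs: 773.929 ± 2·512.937 → [-251.9, 1799.8]
Outside: 1945, 1999 → excluded.
Retained (n=12): Σ = 6891, mean = 6891/12 = 574.250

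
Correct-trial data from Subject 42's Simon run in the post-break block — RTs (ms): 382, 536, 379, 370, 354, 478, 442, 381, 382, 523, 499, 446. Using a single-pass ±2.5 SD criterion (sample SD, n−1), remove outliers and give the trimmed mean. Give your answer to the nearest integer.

n = 12, ΣRT = 5172, M = 431.000
Σ(x−M)² = 46324.00; s = √(46324.00/11) = 64.894
Cutoffs: 431.000 ± 2.5·64.894 → [268.8, 593.2]
No RTs fall outside the cutoffs; all 12 retained. Mean = 5172/12 = 431.000

431 ms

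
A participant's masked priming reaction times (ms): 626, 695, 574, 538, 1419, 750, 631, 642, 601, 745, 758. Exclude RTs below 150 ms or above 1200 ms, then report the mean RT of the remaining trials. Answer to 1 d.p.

656.0 ms

Excluded: 1419
Retained (n=10): Σ = 6560
Mean = 6560/10 = 656.0000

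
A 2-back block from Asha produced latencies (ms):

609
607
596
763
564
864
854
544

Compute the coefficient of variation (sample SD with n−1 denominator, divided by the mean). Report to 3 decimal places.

n = 8, Σ = 5401, M = 675.1250
Σ(x−M)² = 120208.875; s = √(120208.875/7) = 131.0446
CV = 131.0446 / 675.1250 = 0.19410

0.194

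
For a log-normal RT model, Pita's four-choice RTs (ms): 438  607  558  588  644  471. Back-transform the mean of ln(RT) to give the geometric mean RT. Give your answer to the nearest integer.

ln(RT): 6.0822, 6.4085, 6.3244, 6.3767, 6.4677, 6.1549
Mean ln(RT) = 37.8144/6 = 6.30240
Geometric mean = exp(6.30240) = 545.88 ms

546 ms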